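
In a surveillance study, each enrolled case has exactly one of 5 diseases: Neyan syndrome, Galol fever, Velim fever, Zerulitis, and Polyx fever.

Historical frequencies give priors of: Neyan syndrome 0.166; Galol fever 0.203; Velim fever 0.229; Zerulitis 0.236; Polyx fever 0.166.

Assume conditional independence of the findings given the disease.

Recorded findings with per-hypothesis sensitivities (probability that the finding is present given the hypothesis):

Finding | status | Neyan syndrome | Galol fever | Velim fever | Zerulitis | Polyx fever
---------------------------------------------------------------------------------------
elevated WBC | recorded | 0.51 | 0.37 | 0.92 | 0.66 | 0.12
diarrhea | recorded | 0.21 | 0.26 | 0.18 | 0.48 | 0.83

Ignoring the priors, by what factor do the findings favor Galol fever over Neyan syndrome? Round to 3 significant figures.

0.898

The Bayes factor is the ratio of the joint likelihoods of the evidence pattern under the two hypotheses.
  Galol fever: 0.37 × 0.26 = 0.0962
  Neyan syndrome: 0.51 × 0.21 = 0.1071
Bayes factor = 0.0962 / 0.1071 ≈ 0.898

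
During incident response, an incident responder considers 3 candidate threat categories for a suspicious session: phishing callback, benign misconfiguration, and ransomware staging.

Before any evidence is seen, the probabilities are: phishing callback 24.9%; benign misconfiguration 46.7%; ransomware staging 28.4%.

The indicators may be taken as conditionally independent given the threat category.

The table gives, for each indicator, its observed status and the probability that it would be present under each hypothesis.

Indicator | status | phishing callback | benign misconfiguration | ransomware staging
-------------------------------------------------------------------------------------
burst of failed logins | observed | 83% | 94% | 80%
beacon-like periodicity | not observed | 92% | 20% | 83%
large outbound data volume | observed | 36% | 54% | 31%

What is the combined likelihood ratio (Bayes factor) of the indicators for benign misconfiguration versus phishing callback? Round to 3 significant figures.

Joint likelihood of the indicator pattern under each hypothesis (using 1 − P(present | H) for each absent indicator):
  benign misconfiguration: 0.94 × (1 − 0.20) × 0.54 = 0.40608
  phishing callback: 0.83 × (1 − 0.92) × 0.36 = 0.023904
Bayes factor = 0.40608 / 0.023904 ≈ 17.0

17.0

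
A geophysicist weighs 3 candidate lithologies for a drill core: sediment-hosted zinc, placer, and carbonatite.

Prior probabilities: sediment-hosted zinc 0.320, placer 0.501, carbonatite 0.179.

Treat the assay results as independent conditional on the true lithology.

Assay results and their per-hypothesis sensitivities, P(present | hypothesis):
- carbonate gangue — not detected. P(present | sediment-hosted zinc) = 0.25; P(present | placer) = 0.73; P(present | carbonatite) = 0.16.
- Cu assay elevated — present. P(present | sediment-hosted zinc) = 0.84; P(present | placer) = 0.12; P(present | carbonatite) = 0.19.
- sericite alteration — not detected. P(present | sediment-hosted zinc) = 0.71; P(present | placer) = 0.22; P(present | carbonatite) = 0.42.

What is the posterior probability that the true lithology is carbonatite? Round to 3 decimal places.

0.189

By Bayes' rule with conditional independence, the unnormalized weight for each hypothesis is prior × ∏ likelihoods (using 1 − P(present | H) for each absent assay result):
  sediment-hosted zinc: 0.320 × (1 − 0.25) × 0.84 × (1 − 0.71) = 0.058464
  placer: 0.501 × (1 − 0.73) × 0.12 × (1 − 0.22) = 0.012661
  carbonatite: 0.179 × (1 − 0.16) × 0.19 × (1 − 0.42) = 0.01657
The unnormalized weights sum to 0.087695.
P(carbonatite | evidence) = 0.01657 / 0.087695 ≈ 0.189.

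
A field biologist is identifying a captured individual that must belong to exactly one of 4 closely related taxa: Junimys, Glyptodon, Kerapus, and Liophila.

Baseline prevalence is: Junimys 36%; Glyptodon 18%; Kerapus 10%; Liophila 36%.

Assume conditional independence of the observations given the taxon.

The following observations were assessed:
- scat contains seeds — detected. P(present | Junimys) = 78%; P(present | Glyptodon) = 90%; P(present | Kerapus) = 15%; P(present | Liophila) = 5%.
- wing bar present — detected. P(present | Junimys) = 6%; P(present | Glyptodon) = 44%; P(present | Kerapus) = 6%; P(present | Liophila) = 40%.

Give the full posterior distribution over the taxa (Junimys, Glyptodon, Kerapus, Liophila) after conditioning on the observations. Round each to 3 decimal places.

For each hypothesis, the unnormalized posterior weight is prior × product of the observation likelihoods:
  Junimys: 0.36 × 0.78 × 0.06 = 0.016848
  Glyptodon: 0.18 × 0.90 × 0.44 = 0.07128
  Kerapus: 0.10 × 0.15 × 0.06 = 0.0009
  Liophila: 0.36 × 0.05 × 0.40 = 0.0072
The unnormalized weights sum to 0.096228.
P(Junimys | evidence) = 0.016848 / 0.096228 ≈ 0.175
P(Glyptodon | evidence) = 0.07128 / 0.096228 ≈ 0.741
P(Kerapus | evidence) = 0.0009 / 0.096228 ≈ 0.009
P(Liophila | evidence) = 0.0072 / 0.096228 ≈ 0.075

0.175, 0.741, 0.009, 0.075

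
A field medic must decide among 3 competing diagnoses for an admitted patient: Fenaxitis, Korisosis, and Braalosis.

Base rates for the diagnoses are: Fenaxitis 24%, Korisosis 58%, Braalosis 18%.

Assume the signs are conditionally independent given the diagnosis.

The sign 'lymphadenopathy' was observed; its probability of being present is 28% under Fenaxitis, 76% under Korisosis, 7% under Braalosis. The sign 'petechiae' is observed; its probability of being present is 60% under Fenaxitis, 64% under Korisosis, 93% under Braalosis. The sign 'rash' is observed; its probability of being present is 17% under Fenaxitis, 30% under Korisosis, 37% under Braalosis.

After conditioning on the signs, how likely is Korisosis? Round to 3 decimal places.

0.883

By Bayes' rule with conditional independence, the unnormalized weight for each hypothesis is prior × ∏ likelihoods:
  Fenaxitis: 0.24 × 0.28 × 0.60 × 0.17 = 0.0068544
  Korisosis: 0.58 × 0.76 × 0.64 × 0.30 = 0.084634
  Braalosis: 0.18 × 0.07 × 0.93 × 0.37 = 0.0043357
The unnormalized weights sum to 0.095824.
P(Korisosis | evidence) = 0.084634 / 0.095824 ≈ 0.883.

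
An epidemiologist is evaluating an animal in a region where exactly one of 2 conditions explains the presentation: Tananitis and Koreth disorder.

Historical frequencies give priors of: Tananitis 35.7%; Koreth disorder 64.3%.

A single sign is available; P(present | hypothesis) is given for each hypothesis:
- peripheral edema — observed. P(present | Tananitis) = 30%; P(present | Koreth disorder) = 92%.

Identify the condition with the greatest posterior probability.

For each hypothesis, the unnormalized posterior weight is prior × likelihood:
  Tananitis: 0.357 × 0.30 = 0.1071
  Koreth disorder: 0.643 × 0.92 = 0.59156
Normalizing constant Z = 0.1071 + 0.59156 = 0.69866.
P(Tananitis | evidence) ≈ 0.1071 / 0.69866 ≈ 0.153
P(Koreth disorder | evidence) ≈ 0.59156 / 0.69866 ≈ 0.847
The largest is 0.847, so Koreth disorder is most probable.

Koreth disorder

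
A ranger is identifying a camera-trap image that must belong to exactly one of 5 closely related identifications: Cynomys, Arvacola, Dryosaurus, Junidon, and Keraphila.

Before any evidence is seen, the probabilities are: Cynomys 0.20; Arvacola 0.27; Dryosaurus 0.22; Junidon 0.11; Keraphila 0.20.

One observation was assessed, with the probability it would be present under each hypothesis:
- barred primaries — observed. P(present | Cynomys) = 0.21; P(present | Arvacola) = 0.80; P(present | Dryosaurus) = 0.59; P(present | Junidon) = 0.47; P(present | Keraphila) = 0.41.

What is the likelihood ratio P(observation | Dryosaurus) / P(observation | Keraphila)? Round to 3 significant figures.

Likelihood of this observation under each hypothesis:
  Dryosaurus: 0.59
  Keraphila: 0.41
Bayes factor = 0.59 / 0.41 ≈ 1.44

1.44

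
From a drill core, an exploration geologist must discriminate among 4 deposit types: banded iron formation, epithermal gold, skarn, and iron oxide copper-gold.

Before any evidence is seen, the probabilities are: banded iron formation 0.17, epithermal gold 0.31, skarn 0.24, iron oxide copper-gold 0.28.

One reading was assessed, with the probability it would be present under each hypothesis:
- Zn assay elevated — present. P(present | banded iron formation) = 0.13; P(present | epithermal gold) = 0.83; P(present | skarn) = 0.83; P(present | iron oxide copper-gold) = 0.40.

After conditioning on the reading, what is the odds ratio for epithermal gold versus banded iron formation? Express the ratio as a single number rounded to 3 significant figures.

11.6

Unnormalized posterior weight (prior times the reading likelihood) for each of the two hypotheses:
  epithermal gold: 0.31 × 0.83 = 0.2573
  banded iron formation: 0.17 × 0.13 = 0.0221
Odds(epithermal gold : banded iron formation) = 0.2573 / 0.0221 ≈ 11.6.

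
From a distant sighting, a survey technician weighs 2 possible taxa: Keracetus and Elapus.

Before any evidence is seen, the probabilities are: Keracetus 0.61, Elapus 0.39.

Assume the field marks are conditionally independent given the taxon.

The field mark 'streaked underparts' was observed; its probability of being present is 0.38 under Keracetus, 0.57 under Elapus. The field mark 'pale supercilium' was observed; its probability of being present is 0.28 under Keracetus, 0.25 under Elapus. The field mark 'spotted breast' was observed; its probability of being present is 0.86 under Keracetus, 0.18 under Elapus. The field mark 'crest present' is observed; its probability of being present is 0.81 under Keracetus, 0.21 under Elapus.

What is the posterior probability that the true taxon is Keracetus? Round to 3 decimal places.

Multiply each prior by the joint likelihood of the field mark pattern:
  Keracetus: 0.61 × 0.38 × 0.28 × 0.86 × 0.81 = 0.045212
  Elapus: 0.39 × 0.57 × 0.25 × 0.18 × 0.21 = 0.0021007
The unnormalized weights sum to 0.047313.
P(Keracetus | evidence) = 0.045212 / 0.047313 ≈ 0.956.

0.956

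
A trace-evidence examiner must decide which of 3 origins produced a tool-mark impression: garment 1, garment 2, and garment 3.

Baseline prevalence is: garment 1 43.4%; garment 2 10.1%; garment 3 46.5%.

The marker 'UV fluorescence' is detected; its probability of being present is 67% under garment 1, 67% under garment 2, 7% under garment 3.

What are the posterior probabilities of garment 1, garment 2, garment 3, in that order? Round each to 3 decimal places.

Multiply each prior by the likelihood of the marker:
  garment 1: 0.434 × 0.67 = 0.29078
  garment 2: 0.101 × 0.67 = 0.06767
  garment 3: 0.465 × 0.07 = 0.03255
The unnormalized weights sum to 0.391.
P(garment 1 | evidence) = 0.29078 / 0.391 ≈ 0.744
P(garment 2 | evidence) = 0.06767 / 0.391 ≈ 0.173
P(garment 3 | evidence) = 0.03255 / 0.391 ≈ 0.083

0.744, 0.173, 0.083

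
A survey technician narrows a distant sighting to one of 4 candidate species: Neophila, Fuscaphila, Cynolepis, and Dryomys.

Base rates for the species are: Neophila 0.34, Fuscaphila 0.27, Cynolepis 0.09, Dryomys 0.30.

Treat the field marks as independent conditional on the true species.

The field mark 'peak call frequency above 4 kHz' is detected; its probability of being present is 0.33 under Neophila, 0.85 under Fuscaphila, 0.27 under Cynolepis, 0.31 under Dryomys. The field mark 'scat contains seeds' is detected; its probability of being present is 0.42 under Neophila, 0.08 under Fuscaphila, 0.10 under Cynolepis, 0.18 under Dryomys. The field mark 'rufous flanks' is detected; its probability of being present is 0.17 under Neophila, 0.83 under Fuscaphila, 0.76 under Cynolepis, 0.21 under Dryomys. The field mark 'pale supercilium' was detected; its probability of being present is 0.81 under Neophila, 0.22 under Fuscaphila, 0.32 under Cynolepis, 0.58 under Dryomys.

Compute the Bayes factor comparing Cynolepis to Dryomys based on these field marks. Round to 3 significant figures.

The Bayes factor is the ratio of the joint likelihoods of the field mark pattern under the two hypotheses.
  Cynolepis: 0.27 × 0.10 × 0.76 × 0.32 = 0.0065664
  Dryomys: 0.31 × 0.18 × 0.21 × 0.58 = 0.0067964
Bayes factor = 0.0065664 / 0.0067964 ≈ 0.966

0.966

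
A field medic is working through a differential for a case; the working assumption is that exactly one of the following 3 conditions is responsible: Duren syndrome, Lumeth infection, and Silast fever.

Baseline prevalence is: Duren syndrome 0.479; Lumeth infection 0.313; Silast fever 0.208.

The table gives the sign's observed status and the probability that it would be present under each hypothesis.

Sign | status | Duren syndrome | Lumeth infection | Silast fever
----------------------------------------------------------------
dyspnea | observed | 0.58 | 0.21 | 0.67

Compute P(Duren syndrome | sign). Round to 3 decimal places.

Multiply each prior by the likelihood of the sign:
  Duren syndrome: 0.479 × 0.58 = 0.27782
  Lumeth infection: 0.313 × 0.21 = 0.06573
  Silast fever: 0.208 × 0.67 = 0.13936
Normalizing constant Z = 0.27782 + 0.06573 + 0.13936 = 0.48291.
P(Duren syndrome | evidence) = 0.27782 / 0.48291 ≈ 0.575.

0.575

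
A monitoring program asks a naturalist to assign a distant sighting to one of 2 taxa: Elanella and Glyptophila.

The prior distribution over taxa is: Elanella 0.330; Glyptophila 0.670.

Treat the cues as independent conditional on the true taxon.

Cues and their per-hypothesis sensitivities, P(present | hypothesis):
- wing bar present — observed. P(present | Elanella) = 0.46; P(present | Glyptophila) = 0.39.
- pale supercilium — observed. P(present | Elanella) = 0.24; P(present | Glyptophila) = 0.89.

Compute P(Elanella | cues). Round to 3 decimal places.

By Bayes' rule with conditional independence, the unnormalized weight for each hypothesis is prior × ∏ likelihoods:
  Elanella: 0.330 × 0.46 × 0.24 = 0.036432
  Glyptophila: 0.670 × 0.39 × 0.89 = 0.23256
Normalizing constant Z = 0.036432 + 0.23256 = 0.26899.
P(Elanella | evidence) = 0.036432 / 0.26899 ≈ 0.135.

0.135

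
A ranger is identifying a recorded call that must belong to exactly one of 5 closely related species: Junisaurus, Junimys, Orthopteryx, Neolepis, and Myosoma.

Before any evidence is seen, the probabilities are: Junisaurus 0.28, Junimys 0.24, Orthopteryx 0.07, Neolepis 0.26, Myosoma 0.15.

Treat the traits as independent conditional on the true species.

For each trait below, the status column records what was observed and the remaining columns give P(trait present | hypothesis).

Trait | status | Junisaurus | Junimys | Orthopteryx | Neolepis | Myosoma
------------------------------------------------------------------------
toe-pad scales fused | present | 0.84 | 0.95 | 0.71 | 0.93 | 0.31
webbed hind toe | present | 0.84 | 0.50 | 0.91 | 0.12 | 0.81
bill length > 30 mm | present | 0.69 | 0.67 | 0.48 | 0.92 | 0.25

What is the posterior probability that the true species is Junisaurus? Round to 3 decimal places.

0.504

By Bayes' rule with conditional independence, the unnormalized weight for each hypothesis is prior × ∏ likelihoods:
  Junisaurus: 0.28 × 0.84 × 0.84 × 0.69 = 0.13632
  Junimys: 0.24 × 0.95 × 0.50 × 0.67 = 0.07638
  Orthopteryx: 0.07 × 0.71 × 0.91 × 0.48 = 0.021709
  Neolepis: 0.26 × 0.93 × 0.12 × 0.92 = 0.026695
  Myosoma: 0.15 × 0.31 × 0.81 × 0.25 = 0.0094163
Normalizing constant Z = 0.13632 + 0.07638 + 0.021709 + 0.026695 + 0.0094163 = 0.27052.
P(Junisaurus | evidence) = 0.13632 / 0.27052 ≈ 0.504.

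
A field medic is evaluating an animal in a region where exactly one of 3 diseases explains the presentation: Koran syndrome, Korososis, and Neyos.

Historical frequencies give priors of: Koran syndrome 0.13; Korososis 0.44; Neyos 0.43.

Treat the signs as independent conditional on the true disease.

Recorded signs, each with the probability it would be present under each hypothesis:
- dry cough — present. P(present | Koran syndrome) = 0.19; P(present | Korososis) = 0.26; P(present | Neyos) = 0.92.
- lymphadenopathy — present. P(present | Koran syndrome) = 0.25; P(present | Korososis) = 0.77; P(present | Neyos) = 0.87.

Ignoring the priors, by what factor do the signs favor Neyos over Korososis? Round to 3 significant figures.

4.00

Joint likelihood of the sign pattern under each hypothesis:
  Neyos: 0.92 × 0.87 = 0.8004
  Korososis: 0.26 × 0.77 = 0.2002
Bayes factor = 0.8004 / 0.2002 ≈ 4.00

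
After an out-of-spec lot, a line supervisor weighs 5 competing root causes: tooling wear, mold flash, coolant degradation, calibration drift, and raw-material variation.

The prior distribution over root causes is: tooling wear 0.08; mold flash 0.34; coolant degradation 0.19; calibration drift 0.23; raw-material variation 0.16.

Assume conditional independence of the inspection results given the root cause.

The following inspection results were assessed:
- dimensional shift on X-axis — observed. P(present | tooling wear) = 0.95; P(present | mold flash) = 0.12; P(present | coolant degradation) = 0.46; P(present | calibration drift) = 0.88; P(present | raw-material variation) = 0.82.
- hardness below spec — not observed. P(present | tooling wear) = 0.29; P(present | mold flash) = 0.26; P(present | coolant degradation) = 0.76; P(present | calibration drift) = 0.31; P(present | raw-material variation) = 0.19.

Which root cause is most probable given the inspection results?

calibration drift

For each hypothesis, the unnormalized posterior weight is prior × product of the inspection result likelihoods (using 1 − P(present | H) for each absent inspection result):
  tooling wear: 0.08 × 0.95 × (1 − 0.29) = 0.05396
  mold flash: 0.34 × 0.12 × (1 − 0.26) = 0.030192
  coolant degradation: 0.19 × 0.46 × (1 − 0.76) = 0.020976
  calibration drift: 0.23 × 0.88 × (1 − 0.31) = 0.13966
  raw-material variation: 0.16 × 0.82 × (1 − 0.19) = 0.10627
Normalizing constant Z = 0.05396 + 0.030192 + 0.020976 + 0.13966 + 0.10627 = 0.35106.
P(tooling wear | evidence) ≈ 0.05396 / 0.35106 ≈ 0.154
P(mold flash | evidence) ≈ 0.030192 / 0.35106 ≈ 0.086
P(coolant degradation | evidence) ≈ 0.020976 / 0.35106 ≈ 0.060
P(calibration drift | evidence) ≈ 0.13966 / 0.35106 ≈ 0.398
P(raw-material variation | evidence) ≈ 0.10627 / 0.35106 ≈ 0.303
The largest is 0.398, so calibration drift is most probable.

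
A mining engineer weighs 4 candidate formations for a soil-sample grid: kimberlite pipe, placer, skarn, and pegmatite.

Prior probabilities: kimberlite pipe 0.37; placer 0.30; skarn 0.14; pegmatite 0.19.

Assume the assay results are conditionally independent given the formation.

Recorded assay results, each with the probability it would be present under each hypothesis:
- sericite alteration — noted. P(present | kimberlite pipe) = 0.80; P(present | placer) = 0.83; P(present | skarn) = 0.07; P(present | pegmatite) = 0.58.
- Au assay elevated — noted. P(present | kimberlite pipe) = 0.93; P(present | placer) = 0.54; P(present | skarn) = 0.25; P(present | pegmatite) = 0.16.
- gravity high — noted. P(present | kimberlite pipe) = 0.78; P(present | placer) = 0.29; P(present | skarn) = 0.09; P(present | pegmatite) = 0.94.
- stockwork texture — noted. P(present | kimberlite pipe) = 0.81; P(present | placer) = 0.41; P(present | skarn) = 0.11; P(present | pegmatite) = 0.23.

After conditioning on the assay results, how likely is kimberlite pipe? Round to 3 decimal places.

0.898

By Bayes' rule with conditional independence, the unnormalized weight for each hypothesis is prior × ∏ likelihoods:
  kimberlite pipe: 0.37 × 0.80 × 0.93 × 0.78 × 0.81 = 0.17392
  placer: 0.30 × 0.83 × 0.54 × 0.29 × 0.41 = 0.015987
  skarn: 0.14 × 0.07 × 0.25 × 0.09 × 0.11 = 2.4255e-05
  pegmatite: 0.19 × 0.58 × 0.16 × 0.94 × 0.23 = 0.003812
Marginal likelihood of the evidence = 0.19375.
P(kimberlite pipe | evidence) = 0.17392 / 0.19375 ≈ 0.898.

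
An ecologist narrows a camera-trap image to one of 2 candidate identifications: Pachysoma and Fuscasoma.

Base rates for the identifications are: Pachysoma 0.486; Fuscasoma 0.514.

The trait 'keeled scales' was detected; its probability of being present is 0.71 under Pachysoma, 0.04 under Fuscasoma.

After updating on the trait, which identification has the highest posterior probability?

By Bayes' rule, the unnormalized weight for each hypothesis is prior × likelihood:
  Pachysoma: 0.486 × 0.71 = 0.34506
  Fuscasoma: 0.514 × 0.04 = 0.02056
The unnormalized weights sum to 0.36562.
P(Pachysoma | evidence) ≈ 0.34506 / 0.36562 ≈ 0.944
P(Fuscasoma | evidence) ≈ 0.02056 / 0.36562 ≈ 0.056
The largest is 0.944, so Pachysoma is most probable.

Pachysoma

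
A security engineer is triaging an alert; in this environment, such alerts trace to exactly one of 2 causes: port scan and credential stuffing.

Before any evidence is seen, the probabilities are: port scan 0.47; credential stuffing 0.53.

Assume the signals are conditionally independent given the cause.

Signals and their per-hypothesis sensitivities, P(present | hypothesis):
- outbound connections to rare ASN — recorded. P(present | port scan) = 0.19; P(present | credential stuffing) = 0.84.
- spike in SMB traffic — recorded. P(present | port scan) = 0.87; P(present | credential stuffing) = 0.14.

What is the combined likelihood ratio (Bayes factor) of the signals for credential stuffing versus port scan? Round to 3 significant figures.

0.711

Joint likelihood of the signal pattern under each hypothesis:
  credential stuffing: 0.84 × 0.14 = 0.1176
  port scan: 0.19 × 0.87 = 0.1653
Bayes factor = 0.1176 / 0.1653 ≈ 0.711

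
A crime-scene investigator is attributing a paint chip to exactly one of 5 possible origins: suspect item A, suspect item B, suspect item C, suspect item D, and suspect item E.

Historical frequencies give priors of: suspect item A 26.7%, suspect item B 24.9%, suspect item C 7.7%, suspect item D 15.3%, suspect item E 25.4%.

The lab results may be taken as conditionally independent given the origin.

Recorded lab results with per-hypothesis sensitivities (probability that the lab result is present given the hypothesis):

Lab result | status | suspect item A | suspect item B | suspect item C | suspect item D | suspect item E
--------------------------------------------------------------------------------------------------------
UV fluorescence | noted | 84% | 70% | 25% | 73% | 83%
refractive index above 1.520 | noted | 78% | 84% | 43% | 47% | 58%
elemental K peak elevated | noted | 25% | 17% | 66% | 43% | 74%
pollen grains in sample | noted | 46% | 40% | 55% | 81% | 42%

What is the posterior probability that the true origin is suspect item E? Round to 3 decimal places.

0.425

For each hypothesis, the unnormalized posterior weight is prior × product of the lab result likelihoods:
  suspect item A: 0.267 × 0.84 × 0.78 × 0.25 × 0.46 = 0.020118
  suspect item B: 0.249 × 0.70 × 0.84 × 0.17 × 0.40 = 0.009956
  suspect item C: 0.077 × 0.25 × 0.43 × 0.66 × 0.55 = 0.0030047
  suspect item D: 0.153 × 0.73 × 0.47 × 0.43 × 0.81 = 0.018284
  suspect item E: 0.254 × 0.83 × 0.58 × 0.74 × 0.42 = 0.038003
Normalizing constant Z = 0.020118 + 0.009956 + 0.0030047 + 0.018284 + 0.038003 = 0.089366.
P(suspect item E | evidence) = 0.038003 / 0.089366 ≈ 0.425.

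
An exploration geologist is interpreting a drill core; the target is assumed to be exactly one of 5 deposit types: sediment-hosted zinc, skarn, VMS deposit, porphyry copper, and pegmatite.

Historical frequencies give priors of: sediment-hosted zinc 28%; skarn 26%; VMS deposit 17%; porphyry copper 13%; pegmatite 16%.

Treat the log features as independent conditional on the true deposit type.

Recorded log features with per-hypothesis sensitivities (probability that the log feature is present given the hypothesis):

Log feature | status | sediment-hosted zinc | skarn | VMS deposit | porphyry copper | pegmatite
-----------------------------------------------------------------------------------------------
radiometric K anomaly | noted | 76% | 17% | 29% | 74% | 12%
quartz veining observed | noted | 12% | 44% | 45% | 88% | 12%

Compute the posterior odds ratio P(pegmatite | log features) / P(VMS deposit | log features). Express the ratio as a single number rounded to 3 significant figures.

Unnormalized posterior weight (prior times the log feature likelihoods) for each of the two hypotheses:
  pegmatite: 0.16 × 0.12 × 0.12 = 0.002304
  VMS deposit: 0.17 × 0.29 × 0.45 = 0.022185
Odds(pegmatite : VMS deposit) = 0.002304 / 0.022185 ≈ 0.104.

0.104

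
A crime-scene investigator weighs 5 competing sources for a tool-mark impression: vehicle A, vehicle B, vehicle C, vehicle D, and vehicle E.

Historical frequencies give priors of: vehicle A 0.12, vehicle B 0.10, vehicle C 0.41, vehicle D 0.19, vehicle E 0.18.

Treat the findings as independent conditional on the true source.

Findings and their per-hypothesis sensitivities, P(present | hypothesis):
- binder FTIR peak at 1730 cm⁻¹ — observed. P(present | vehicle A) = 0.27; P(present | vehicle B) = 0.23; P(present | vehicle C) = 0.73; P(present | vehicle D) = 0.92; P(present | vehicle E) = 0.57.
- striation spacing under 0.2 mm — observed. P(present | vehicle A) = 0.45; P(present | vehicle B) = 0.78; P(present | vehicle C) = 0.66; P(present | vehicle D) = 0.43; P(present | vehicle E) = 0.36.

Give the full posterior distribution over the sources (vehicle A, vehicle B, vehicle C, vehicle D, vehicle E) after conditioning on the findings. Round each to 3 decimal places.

Multiply each prior by the joint likelihood of the evidence pattern:
  vehicle A: 0.12 × 0.27 × 0.45 = 0.01458
  vehicle B: 0.10 × 0.23 × 0.78 = 0.01794
  vehicle C: 0.41 × 0.73 × 0.66 = 0.19754
  vehicle D: 0.19 × 0.92 × 0.43 = 0.075164
  vehicle E: 0.18 × 0.57 × 0.36 = 0.036936
Normalizing constant Z = 0.01458 + 0.01794 + 0.19754 + 0.075164 + 0.036936 = 0.34216.
P(vehicle A | evidence) = 0.01458 / 0.34216 ≈ 0.043
P(vehicle B | evidence) = 0.01794 / 0.34216 ≈ 0.052
P(vehicle C | evidence) = 0.19754 / 0.34216 ≈ 0.577
P(vehicle D | evidence) = 0.075164 / 0.34216 ≈ 0.220
P(vehicle E | evidence) = 0.036936 / 0.34216 ≈ 0.108

0.043, 0.052, 0.577, 0.220, 0.108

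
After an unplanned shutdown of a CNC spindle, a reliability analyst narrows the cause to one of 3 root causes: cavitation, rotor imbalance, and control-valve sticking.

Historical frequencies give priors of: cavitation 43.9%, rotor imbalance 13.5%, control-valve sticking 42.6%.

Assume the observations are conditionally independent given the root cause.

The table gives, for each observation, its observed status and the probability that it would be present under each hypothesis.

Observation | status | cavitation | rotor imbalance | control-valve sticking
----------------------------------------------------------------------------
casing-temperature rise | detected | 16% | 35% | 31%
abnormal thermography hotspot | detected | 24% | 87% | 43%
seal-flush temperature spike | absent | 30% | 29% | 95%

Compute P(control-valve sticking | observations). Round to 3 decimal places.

Multiply each prior by the joint likelihood of the evidence pattern (using 1 − P(present | H) for each absent observation):
  cavitation: 0.439 × 0.16 × 0.24 × (1 − 0.30) = 0.0118
  rotor imbalance: 0.135 × 0.35 × 0.87 × (1 − 0.29) = 0.029186
  control-valve sticking: 0.426 × 0.31 × 0.43 × (1 − 0.95) = 0.0028393
Marginal likelihood of the evidence = 0.043826.
P(control-valve sticking | evidence) = 0.0028393 / 0.043826 ≈ 0.065.

0.065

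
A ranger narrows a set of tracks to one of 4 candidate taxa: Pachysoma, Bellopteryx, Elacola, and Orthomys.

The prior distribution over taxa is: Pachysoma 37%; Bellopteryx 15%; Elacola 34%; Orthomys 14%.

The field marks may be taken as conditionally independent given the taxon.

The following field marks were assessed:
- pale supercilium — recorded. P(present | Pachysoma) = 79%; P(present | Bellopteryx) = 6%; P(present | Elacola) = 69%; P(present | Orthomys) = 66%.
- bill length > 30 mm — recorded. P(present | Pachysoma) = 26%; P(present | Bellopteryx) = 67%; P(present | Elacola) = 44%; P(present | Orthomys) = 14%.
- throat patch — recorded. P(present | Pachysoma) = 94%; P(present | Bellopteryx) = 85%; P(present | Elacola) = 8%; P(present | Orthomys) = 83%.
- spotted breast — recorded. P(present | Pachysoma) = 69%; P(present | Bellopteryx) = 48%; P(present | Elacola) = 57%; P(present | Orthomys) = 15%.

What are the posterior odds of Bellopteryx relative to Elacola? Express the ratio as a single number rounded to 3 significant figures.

Unnormalized posterior weight (prior times the field mark likelihoods) for each of the two hypotheses:
  Bellopteryx: 0.15 × 0.06 × 0.67 × 0.85 × 0.48 = 0.0024602
  Elacola: 0.34 × 0.69 × 0.44 × 0.08 × 0.57 = 0.004707
Odds(Bellopteryx : Elacola) = 0.0024602 / 0.004707 ≈ 0.523.

0.523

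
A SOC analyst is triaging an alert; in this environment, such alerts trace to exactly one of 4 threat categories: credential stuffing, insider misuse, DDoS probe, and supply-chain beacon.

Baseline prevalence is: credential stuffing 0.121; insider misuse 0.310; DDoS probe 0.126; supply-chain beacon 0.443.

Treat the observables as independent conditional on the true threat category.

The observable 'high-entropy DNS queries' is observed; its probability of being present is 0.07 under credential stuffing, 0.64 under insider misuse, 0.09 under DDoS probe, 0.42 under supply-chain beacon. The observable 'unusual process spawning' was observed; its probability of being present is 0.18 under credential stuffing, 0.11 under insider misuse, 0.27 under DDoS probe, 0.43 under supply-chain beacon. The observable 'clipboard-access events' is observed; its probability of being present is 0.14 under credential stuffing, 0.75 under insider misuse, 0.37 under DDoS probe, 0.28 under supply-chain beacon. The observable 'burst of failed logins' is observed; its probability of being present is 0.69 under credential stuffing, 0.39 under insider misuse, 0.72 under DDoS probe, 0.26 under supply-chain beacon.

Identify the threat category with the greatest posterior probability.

Multiply each prior by the joint likelihood of the observable pattern:
  credential stuffing: 0.121 × 0.07 × 0.18 × 0.14 × 0.69 = 0.00014728
  insider misuse: 0.310 × 0.64 × 0.11 × 0.75 × 0.39 = 0.0063835
  DDoS probe: 0.126 × 0.09 × 0.27 × 0.37 × 0.72 = 0.00081566
  supply-chain beacon: 0.443 × 0.42 × 0.43 × 0.28 × 0.26 = 0.0058244
Marginal likelihood of the evidence = 0.013171.
P(credential stuffing | evidence) ≈ 0.00014728 / 0.013171 ≈ 0.011
P(insider misuse | evidence) ≈ 0.0063835 / 0.013171 ≈ 0.485
P(DDoS probe | evidence) ≈ 0.00081566 / 0.013171 ≈ 0.062
P(supply-chain beacon | evidence) ≈ 0.0058244 / 0.013171 ≈ 0.442
The largest is 0.485, so insider misuse is most probable.

insider misuse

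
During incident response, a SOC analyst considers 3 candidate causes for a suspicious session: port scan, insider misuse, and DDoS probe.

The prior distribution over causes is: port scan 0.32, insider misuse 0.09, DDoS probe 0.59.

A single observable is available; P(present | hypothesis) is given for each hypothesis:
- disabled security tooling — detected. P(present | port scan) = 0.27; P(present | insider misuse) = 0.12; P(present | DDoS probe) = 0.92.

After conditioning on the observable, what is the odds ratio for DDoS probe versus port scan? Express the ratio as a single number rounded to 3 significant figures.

Posterior odds equal prior odds times the likelihood ratio; only the two competing hypotheses matter.
  DDoS probe: 0.59 × 0.92 = 0.5428
  port scan: 0.32 × 0.27 = 0.0864
Posterior odds = 0.5428 / 0.0864 ≈ 6.28.

6.28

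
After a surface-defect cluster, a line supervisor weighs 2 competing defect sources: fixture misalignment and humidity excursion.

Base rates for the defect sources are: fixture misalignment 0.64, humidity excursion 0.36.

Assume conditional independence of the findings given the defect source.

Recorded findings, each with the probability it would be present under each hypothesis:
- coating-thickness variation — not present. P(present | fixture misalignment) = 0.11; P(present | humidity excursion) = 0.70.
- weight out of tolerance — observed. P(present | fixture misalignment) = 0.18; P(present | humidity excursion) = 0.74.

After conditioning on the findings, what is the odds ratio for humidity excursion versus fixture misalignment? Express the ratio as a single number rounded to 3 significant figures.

Unnormalized posterior weight (prior times the finding likelihoods) for each of the two hypotheses (using 1 − P(present | H) for each absent finding):
  humidity excursion: 0.36 × (1 − 0.70) × 0.74 = 0.07992
  fixture misalignment: 0.64 × (1 − 0.11) × 0.18 = 0.10253
Odds(humidity excursion : fixture misalignment) = 0.07992 / 0.10253 ≈ 0.779.

0.779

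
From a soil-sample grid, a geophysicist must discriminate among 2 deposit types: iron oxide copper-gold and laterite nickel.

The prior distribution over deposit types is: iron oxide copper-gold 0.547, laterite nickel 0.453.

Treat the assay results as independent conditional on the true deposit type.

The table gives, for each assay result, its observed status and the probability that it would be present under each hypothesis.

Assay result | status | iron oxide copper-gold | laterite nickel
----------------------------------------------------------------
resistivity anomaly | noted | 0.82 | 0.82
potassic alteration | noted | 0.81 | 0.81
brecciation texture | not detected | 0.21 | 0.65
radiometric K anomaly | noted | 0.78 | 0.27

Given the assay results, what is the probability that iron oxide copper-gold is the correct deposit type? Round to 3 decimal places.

0.887

By Bayes' rule with conditional independence, the unnormalized weight for each hypothesis is prior × ∏ likelihoods (using 1 − P(present | H) for each absent assay result):
  iron oxide copper-gold: 0.547 × 0.82 × 0.81 × (1 − 0.21) × 0.78 = 0.22388
  laterite nickel: 0.453 × 0.82 × 0.81 × (1 − 0.65) × 0.27 = 0.028433
The unnormalized weights sum to 0.25231.
P(iron oxide copper-gold | evidence) = 0.22388 / 0.25231 ≈ 0.887.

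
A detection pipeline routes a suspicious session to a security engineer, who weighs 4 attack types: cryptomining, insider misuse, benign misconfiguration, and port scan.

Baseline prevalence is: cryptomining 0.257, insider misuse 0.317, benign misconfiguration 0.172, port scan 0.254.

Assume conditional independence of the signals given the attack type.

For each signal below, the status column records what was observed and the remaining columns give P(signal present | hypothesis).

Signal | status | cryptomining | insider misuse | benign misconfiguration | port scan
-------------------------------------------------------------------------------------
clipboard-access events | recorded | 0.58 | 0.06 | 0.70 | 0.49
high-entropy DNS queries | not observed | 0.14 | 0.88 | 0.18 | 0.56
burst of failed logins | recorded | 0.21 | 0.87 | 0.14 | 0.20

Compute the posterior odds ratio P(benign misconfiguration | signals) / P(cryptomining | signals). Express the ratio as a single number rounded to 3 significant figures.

Posterior odds equal prior odds times the likelihood ratio; only the two competing hypotheses matter (using 1 − P(present | H) for each absent signal).
  benign misconfiguration: 0.172 × 0.70 × (1 − 0.18) × 0.14 = 0.013822
  cryptomining: 0.257 × 0.58 × (1 − 0.14) × 0.21 = 0.02692
Posterior odds = 0.013822 / 0.02692 ≈ 0.513.

0.513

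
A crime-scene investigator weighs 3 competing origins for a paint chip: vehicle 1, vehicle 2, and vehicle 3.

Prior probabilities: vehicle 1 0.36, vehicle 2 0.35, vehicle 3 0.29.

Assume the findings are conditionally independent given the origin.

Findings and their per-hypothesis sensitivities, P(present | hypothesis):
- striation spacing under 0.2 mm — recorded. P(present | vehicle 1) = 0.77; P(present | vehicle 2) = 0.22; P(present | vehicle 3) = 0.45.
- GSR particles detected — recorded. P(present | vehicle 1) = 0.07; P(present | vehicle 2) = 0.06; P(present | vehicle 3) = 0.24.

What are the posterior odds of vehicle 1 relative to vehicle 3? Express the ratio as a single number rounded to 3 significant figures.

The normalizing constant cancels in an odds ratio, so compute prior × likelihood for the two hypotheses only:
  vehicle 1: 0.36 × 0.77 × 0.07 = 0.019404
  vehicle 3: 0.29 × 0.45 × 0.24 = 0.03132
Odds(vehicle 1 : vehicle 3) = 0.019404 / 0.03132 ≈ 0.620.

0.620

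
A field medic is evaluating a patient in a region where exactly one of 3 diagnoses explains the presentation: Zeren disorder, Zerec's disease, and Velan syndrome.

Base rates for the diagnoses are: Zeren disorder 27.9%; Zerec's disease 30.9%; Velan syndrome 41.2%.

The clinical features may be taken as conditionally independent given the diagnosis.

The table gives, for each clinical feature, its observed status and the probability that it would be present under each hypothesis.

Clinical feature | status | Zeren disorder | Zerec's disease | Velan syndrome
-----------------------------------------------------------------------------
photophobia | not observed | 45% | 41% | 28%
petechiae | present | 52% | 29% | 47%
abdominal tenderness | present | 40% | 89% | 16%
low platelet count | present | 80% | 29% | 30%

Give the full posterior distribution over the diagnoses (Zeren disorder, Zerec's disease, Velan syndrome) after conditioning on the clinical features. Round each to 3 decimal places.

Multiply each prior by the joint likelihood of the clinical feature pattern (using 1 − P(present | H) for each absent clinical feature):
  Zeren disorder: 0.279 × (1 − 0.45) × 0.52 × 0.40 × 0.80 = 0.025534
  Zerec's disease: 0.309 × (1 − 0.41) × 0.29 × 0.89 × 0.29 = 0.013646
  Velan syndrome: 0.412 × (1 − 0.28) × 0.47 × 0.16 × 0.30 = 0.0066922
The unnormalized weights sum to 0.045872.
P(Zeren disorder | evidence) = 0.025534 / 0.045872 ≈ 0.557
P(Zerec's disease | evidence) = 0.013646 / 0.045872 ≈ 0.297
P(Velan syndrome | evidence) = 0.0066922 / 0.045872 ≈ 0.146

0.557, 0.297, 0.146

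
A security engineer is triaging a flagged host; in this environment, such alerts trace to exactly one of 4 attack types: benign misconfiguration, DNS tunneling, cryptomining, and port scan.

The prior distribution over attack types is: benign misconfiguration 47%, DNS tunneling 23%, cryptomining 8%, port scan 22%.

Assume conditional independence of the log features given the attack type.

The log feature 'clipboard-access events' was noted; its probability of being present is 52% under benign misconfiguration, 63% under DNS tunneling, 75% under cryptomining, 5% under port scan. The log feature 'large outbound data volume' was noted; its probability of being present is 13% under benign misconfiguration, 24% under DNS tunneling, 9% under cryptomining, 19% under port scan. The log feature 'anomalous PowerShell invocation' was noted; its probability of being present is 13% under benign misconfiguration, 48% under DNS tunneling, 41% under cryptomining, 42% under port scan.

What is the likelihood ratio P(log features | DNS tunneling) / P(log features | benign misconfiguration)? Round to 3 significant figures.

The Bayes factor is the ratio of the joint likelihoods of the log feature pattern under the two hypotheses.
  DNS tunneling: 0.63 × 0.24 × 0.48 = 0.072576
  benign misconfiguration: 0.52 × 0.13 × 0.13 = 0.008788
Bayes factor = 0.072576 / 0.008788 ≈ 8.26

8.26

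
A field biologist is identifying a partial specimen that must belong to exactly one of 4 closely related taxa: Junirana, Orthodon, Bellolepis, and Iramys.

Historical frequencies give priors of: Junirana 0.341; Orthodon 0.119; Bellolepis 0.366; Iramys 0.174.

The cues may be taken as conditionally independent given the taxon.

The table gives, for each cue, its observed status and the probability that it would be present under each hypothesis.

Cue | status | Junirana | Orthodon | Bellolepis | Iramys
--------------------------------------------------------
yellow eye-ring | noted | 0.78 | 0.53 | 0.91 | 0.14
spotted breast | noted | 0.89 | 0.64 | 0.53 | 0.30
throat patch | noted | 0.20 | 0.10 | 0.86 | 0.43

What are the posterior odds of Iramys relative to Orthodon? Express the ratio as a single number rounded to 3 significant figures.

0.779

Unnormalized posterior weight (prior times the cue likelihoods) for each of the two hypotheses:
  Iramys: 0.174 × 0.14 × 0.30 × 0.43 = 0.0031424
  Orthodon: 0.119 × 0.53 × 0.64 × 0.10 = 0.0040365
Posterior odds = 0.0031424 / 0.0040365 ≈ 0.779.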